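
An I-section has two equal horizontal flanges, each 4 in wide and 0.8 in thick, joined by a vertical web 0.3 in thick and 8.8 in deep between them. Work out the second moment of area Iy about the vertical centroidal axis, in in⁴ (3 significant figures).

Iy ≈ 8.55 in⁴

Treat the section as a set of non-overlapping primitives; coordinates are from the bounding-box lower-left.
Bottom flange: 4 × 0.8, A = 3.2 in², x = 2 in, Ī = 4.2667 in⁴.
Web: 0.3 × 8.8, A = 2.64 in², x = 2 in, Ī = 0.0198 in⁴.
Top flange: 4 × 0.8, A = 3.2 in², x = 2 in, Ī = 4.2667 in⁴.
By symmetry the centroid is at mid-width, x̄ = 2 in.
All pieces are centred on the vertical centroidal axis, so I = ΣĪ = 8.5531 in⁴.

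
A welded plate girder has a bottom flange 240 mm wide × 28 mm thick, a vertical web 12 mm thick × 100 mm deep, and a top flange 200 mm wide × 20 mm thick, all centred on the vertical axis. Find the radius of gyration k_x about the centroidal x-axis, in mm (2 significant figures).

k_x ≈ 58 mm

Treat the section as a set of non-overlapping primitives; coordinates are from the bounding-box lower-left.
Bottom plate: 240 × 28, A = 6 720 mm², y = 14 mm, Ī = 439 040 mm⁴.
Web plate: 12 × 100, A = 1 200 mm², y = 78 mm, Ī = 1 000 000 mm⁴.
Top plate: 200 × 20, A = 4 000 mm², y = 138 mm, Ī = 133 333 mm⁴.
Centroid: ȳ = ΣA·y / ΣA = 62.05 mm.
Transfer each piece to the centroidal x-axis using Ī + A·d² with d = y − 62.05:
  bottom plate: d = -48.05 mm → contributes +15 956 577 mm⁴
  web plate: d = 15.95 mm → contributes +1 305 142 mm⁴
  top plate: d = 75.95 mm → contributes +23 204 701 mm⁴
Total I = 40 466 419 mm⁴.
Radius of gyration: k = √(I/A) = √(40 466 419 / 11 920) = 58.27 mm.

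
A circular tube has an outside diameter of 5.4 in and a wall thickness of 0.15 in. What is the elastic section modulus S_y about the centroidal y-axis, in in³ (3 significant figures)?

Split into non-overlapping primitives; take the origin at the lower-left of the bounding box.
Outer circle: ⌀5.4, A = 22.902 in², x = 2.7 in, Ī = 41.739 in⁴.
Bore (subtracted): ⌀5.1, A = 20.428 in², x = 2.7 in, Ī = 33.209 in⁴.
By symmetry the centroid is at mid-width, x̄ = 2.7 in.
All pieces are centred on the centroidal y-axis, so I = ΣĪ (holes subtracted) = 8.5307 in⁴.
Extreme fibre distance c = 2.7 in; S = I/c = 3.1595 in³.

S_y ≈ 3.16 in³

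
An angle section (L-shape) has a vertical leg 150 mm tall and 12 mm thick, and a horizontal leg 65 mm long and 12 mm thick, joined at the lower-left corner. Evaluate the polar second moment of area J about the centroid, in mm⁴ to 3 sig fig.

Break the section into simple shapes (no overlaps), measuring from the bottom-left corner of the bounding box.
Vertical leg: 12 × 150, A = 1 800 mm², y = 75 mm, Ī = 3 375 000 mm⁴.
Horizontal leg (remainder): 53 × 12, A = 636 mm², y = 6 mm, Ī = 7 632 mm⁴.
Centroid: ȳ = ΣA·y / ΣA = 56.985 mm.
Transfer each piece to the centroidal x-axis using Ī + A·d² with d = y − 56.985:
  vertical leg: d = 18.015 mm → contributes +3 959 158 mm⁴
  horizontal leg (remainder): d = -50.985 mm → contributes +1 660 909 mm⁴
Total I = 5 620 067 mm⁴.
For the y-axis: x̄ = 14.485 mm.
Repeating about the centroidal y-axis gives I_y = 666 862 mm⁴.
Polar second moment: J = I_x + I_y = 6 286 930 mm⁴.

J ≈ 6.29 × 10⁶ mm⁴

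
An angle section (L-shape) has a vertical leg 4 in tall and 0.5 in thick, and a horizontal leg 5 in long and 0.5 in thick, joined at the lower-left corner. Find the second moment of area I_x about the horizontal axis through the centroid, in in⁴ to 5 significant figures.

I_x ≈ 5.9562 in⁴

Split into non-overlapping primitives; take the origin at the lower-left of the bounding box.
Vertical leg: 0.5 × 4, A = 2 in², y = 2 in, Ī = 2.666667 in⁴.
Horizontal leg (remainder): 4.5 × 0.5, A = 2.25 in², y = 0.25 in, Ī = 0.046875 in⁴.
Centroid: ȳ = ΣA·y / ΣA = 1.073529 in.
Transfer each piece to the horizontal axis through the centroid using Ī + A·d² with d = y − 1.073529:
  vertical leg: d = 0.9264706 in → contributes +4.383362 in⁴
  horizontal leg (remainder): d = -0.8235294 in → contributes +1.572827 in⁴
Total I = 5.956189 in⁴.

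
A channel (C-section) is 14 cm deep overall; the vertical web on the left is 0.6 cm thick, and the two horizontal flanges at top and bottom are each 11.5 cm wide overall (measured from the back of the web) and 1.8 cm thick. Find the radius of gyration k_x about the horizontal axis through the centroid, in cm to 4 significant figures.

Decompose the section into non-overlapping parts with the origin at the bottom-left of its bounding rectangle.
Web: 0.6 × 14, A = 8.4 cm², y = 7 cm, Ī = 137.2 cm⁴.
Top flange (beyond web): 10.9 × 1.8, A = 19.62 cm², y = 13.1 cm, Ī = 5.2974 cm⁴.
Bottom flange (beyond web): 10.9 × 1.8, A = 19.62 cm², y = 0.9 cm, Ī = 5.2974 cm⁴.
By symmetry the centroid is at mid-height, ȳ = 7 cm.
Transfer each piece to the horizontal axis through the centroid using Ī + A·d² with d = y − 7:
  web: d = 0 cm → contributes +137.2 cm⁴
  top flange (beyond web): d = 6.1 cm → contributes +735.358 cm⁴
  bottom flange (beyond web): d = -6.1 cm → contributes +735.358 cm⁴
Total I = 1607.92 cm⁴.
Radius of gyration: k = √(I/A) = √(1607.92 / 47.64) = 5.80959 cm.

k_x ≈ 5.810 cm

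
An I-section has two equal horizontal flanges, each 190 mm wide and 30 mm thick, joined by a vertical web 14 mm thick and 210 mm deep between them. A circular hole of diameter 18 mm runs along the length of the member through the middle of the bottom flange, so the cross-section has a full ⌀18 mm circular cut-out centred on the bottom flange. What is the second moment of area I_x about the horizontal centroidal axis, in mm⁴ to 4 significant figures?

Decompose the section into non-overlapping parts with the origin at the bottom-left of its bounding rectangle.
Bottom flange: 190 × 30, A = 5 700 mm², y = 15 mm, Ī = 427 500 mm⁴.
Web: 14 × 210, A = 2 940 mm², y = 135 mm, Ī = 10 804 500 mm⁴.
Top flange: 190 × 30, A = 5 700 mm², y = 255 mm, Ī = 427 500 mm⁴.
Hole (subtracted): ⌀18, A = 254.469 mm², y = 15 mm, Ī = 5 153 mm⁴.
Centroid: ȳ = ΣA·y / ΣA = 137.168 mm.
Transfer each piece to the horizontal centroidal axis using Ī + A·d² with d = y − 137.168:
  bottom flange: d = -122.168 mm → contributes +85 500 002 mm⁴
  web: d = -2.16792 mm → contributes +10 818 318 mm⁴
  top flange: d = 117.832 mm → contributes +79 568 577 mm⁴
  hole: d = -122.168 mm → contributes −3 803 103 mm⁴
Total I = 172 083 793 mm⁴.

I_x ≈ 1.721 × 10⁸ mm⁴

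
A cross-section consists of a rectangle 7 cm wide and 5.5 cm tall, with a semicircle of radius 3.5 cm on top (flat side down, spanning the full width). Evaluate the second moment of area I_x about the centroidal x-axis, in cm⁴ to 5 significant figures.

I_x ≈ 343.68 cm⁴

Break the section into simple shapes (no overlaps), measuring from the bottom-left corner of the bounding box.
Rectangular body: 7 × 5.5, A = 38.5 cm², y = 2.75 cm, Ī = 97.05208 cm⁴.
Semicircular cap: semicircle r = 3.5, A = 19.24226 cm², y = 6.985446 cm, Ī = 16.4704 cm⁴.
Centroid: ȳ = ΣA·y / ΣA = 4.161437 cm.
Transfer each piece to the centroidal x-axis using Ī + A·d² with d = y − 4.161437:
  rectangular body: d = -1.411437 cm → contributes +173.75 cm⁴
  semicircular cap: d = 2.824009 cm → contributes +169.928 cm⁴
Total I = 343.6779 cm⁴.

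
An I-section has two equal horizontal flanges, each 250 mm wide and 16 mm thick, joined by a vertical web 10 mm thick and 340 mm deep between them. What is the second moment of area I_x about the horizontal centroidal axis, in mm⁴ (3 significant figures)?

I_x ≈ 2.86 × 10⁸ mm⁴

Split into non-overlapping primitives; take the origin at the lower-left of the bounding box.
Bottom flange: 250 × 16, A = 4 000 mm², y = 8 mm, Ī = 85 333 mm⁴.
Web: 10 × 340, A = 3 400 mm², y = 186 mm, Ī = 32 753 333 mm⁴.
Top flange: 250 × 16, A = 4 000 mm², y = 364 mm, Ī = 85 333 mm⁴.
By symmetry the centroid is at mid-height, ȳ = 186 mm.
Transfer each piece to the horizontal centroidal axis using Ī + A·d² with d = y − 186:
  bottom flange: d = -178 mm → contributes +126 821 333 mm⁴
  web: d = 0 mm → contributes +32 753 333 mm⁴
  top flange: d = 178 mm → contributes +126 821 333 mm⁴
Total I = 286 396 000 mm⁴.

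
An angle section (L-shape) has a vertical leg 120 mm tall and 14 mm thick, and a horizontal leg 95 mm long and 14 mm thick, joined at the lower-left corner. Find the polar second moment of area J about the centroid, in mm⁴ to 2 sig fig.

J ≈ 6.1 × 10⁶ mm⁴

Split into non-overlapping primitives; take the origin at the lower-left of the bounding box.
Vertical leg: 14 × 120, A = 1 680 mm², y = 60 mm, Ī = 2 016 000 mm⁴.
Horizontal leg (remainder): 81 × 14, A = 1 134 mm², y = 7 mm, Ī = 18 522 mm⁴.
Centroid: ȳ = ΣA·y / ΣA = 38.64 mm.
Transfer each piece to the centroidal x-axis using Ī + A·d² with d = y − 38.64:
  vertical leg: d = 21.36 mm → contributes +2 782 371 mm⁴
  horizontal leg (remainder): d = -31.64 mm → contributes +1 153 886 mm⁴
Total I = 3 936 257 mm⁴.
For the y-axis: x̄ = 26.14 mm.
Repeating about the centroidal y-axis gives I_y = 2 174 969 mm⁴.
Polar second moment: J = I_x + I_y = 6 111 226 mm⁴.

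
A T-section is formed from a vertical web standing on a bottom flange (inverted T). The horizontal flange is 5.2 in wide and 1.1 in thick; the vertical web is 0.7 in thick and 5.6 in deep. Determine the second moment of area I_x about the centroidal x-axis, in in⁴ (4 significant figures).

I_x ≈ 36.92 in⁴

Treat the section as a set of non-overlapping primitives; coordinates are from the bounding-box lower-left.
Flange: 5.2 × 1.1, A = 5.72 in², y = 0.55 in, Ī = 0.576767 in⁴.
Web: 0.7 × 5.6, A = 3.92 in², y = 3.9 in, Ī = 10.2443 in⁴.
Centroid: ȳ = ΣA·y / ΣA = 1.91224 in.
Transfer each piece to the centroidal x-axis using Ī + A·d² with d = y − 1.91224:
  flange: d = -1.36224 in → contributes +11.1914 in⁴
  web: d = 1.98776 in → contributes +25.7329 in⁴
Total I = 36.9243 in⁴.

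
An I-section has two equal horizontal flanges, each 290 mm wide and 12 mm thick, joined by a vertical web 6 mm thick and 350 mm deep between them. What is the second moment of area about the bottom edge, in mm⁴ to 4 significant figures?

Treat the section as a set of non-overlapping primitives; coordinates are from the bounding-box lower-left.
Bottom flange: 290 × 12, A = 3 480 mm², y = 6 mm, Ī = 41 760 mm⁴.
Web: 6 × 350, A = 2 100 mm², y = 187 mm, Ī = 21 437 500 mm⁴.
Top flange: 290 × 12, A = 3 480 mm², y = 368 mm, Ī = 41 760 mm⁴.
Transfer each piece to the bottom edge using Ī + A·d² with d = y − 0:
  bottom flange: d = 6 mm → contributes +167 040 mm⁴
  web: d = 187 mm → contributes +94 872 400 mm⁴
  top flange: d = 368 mm → contributes +471 317 280 mm⁴
Total I = 566 356 720 mm⁴.

I_base ≈ 5.664 × 10⁸ mm⁴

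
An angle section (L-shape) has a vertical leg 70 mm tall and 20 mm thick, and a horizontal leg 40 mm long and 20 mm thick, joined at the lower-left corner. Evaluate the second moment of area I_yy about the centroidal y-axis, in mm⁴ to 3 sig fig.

I_yy ≈ 1.84 × 10⁵ mm⁴

Decompose the section into non-overlapping parts with the origin at the bottom-left of its bounding rectangle.
Vertical leg: 20 × 70, A = 1 400 mm², x = 10 mm, Ī = 46 667 mm⁴.
Horizontal leg (remainder): 20 × 20, A = 400 mm², x = 30 mm, Ī = 13 333 mm⁴.
Centroid: x̄ = ΣA·x / ΣA = 14.444 mm.
Transfer each piece to the centroidal y-axis using Ī + A·d² with d = x − 14.444:
  vertical leg: d = -4.4444 mm → contributes +74 321 mm⁴
  horizontal leg (remainder): d = 15.556 mm → contributes +110 123 mm⁴
Total I = 184 444 mm⁴.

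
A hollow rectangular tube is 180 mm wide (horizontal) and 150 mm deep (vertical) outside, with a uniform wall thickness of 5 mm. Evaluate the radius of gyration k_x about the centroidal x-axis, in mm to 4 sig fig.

Treat the section as a set of non-overlapping primitives; coordinates are from the bounding-box lower-left.
Outer rectangle: 180 × 150, A = 27 000 mm², y = 75 mm, Ī = 50 625 000 mm⁴.
Inner void (subtracted): 170 × 140, A = 23 800 mm², y = 75 mm, Ī = 38 873 333 mm⁴.
By symmetry the centroid is at mid-height, ȳ = 75 mm.
All pieces are centred on the centroidal x-axis, so I = ΣĪ (holes subtracted) = 11 751 667 mm⁴.
Radius of gyration: k = √(I/A) = √(11 751 667 / 3 200) = 60.6003 mm.

k_x ≈ 60.60 mm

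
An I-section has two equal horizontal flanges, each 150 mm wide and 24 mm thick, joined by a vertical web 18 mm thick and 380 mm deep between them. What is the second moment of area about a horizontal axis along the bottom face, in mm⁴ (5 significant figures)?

I_base ≈ 1.0194 × 10⁹ mm⁴

Decompose the section into non-overlapping parts with the origin at the bottom-left of its bounding rectangle.
Bottom flange: 150 × 24, A = 3 600 mm², y = 12 mm, Ī = 172 800 mm⁴.
Web: 18 × 380, A = 6 840 mm², y = 214 mm, Ī = 82 308 000 mm⁴.
Top flange: 150 × 24, A = 3 600 mm², y = 416 mm, Ī = 172 800 mm⁴.
Transfer each piece to the base of the section using Ī + A·d² with d = y − 0:
  bottom flange: d = 12 mm → contributes +691 200 mm⁴
  web: d = 214 mm → contributes +395 552 640 mm⁴
  top flange: d = 416 mm → contributes +623 174 400 mm⁴
Total I = 1 019 418 240 mm⁴.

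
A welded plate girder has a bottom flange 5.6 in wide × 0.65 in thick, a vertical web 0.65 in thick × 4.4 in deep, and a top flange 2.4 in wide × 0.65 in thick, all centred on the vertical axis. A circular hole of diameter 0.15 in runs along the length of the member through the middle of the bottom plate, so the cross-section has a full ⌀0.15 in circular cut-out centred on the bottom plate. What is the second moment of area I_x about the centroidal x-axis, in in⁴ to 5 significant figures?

Break the section into simple shapes (no overlaps), measuring from the bottom-left corner of the bounding box.
Bottom plate: 5.6 × 0.65, A = 3.64 in², y = 0.325 in, Ī = 0.1281583 in⁴.
Web plate: 0.65 × 4.4, A = 2.86 in², y = 2.85 in, Ī = 4.614133 in⁴.
Top plate: 2.4 × 0.65, A = 1.56 in², y = 5.375 in, Ī = 0.054925 in⁴.
Hole (subtracted): ⌀0.15, A = 0.01767146 in², y = 0.325 in, Ī = 0.00002485049 in⁴.
Centroid: ȳ = ΣA·y / ΣA = 2.202504 in.
Transfer each piece to the centroidal x-axis using Ī + A·d² with d = y − 2.202504:
  bottom plate: d = -1.877504 in → contributes +12.95923 in⁴
  web plate: d = 0.6474965 in → contributes +5.813193 in⁴
  top plate: d = 3.172496 in → contributes +15.75591 in⁴
  hole: d = -1.877504 in → contributes −0.06231709 in⁴
Total I = 34.46602 in⁴.

I_x ≈ 34.466 in⁴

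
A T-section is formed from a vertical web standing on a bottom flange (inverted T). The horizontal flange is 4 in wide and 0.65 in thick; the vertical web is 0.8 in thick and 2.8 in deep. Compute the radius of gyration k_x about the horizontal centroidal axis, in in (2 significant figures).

k_x ≈ 1.0 in

Decompose the section into non-overlapping parts with the origin at the bottom-left of its bounding rectangle.
Flange: 4 × 0.65, A = 2.6 in², y = 0.325 in, Ī = 0.09154 in⁴.
Web: 0.8 × 2.8, A = 2.24 in², y = 2.05 in, Ī = 1.463 in⁴.
Centroid: ȳ = ΣA·y / ΣA = 1.123 in.
Transfer each piece to the horizontal centroidal axis using Ī + A·d² with d = y − 1.123:
  flange: d = -0.7983 in → contributes +1.749 in⁴
  web: d = 0.9267 in → contributes +3.387 in⁴
Total I = 5.136 in⁴.
Radius of gyration: k = √(I/A) = √(5.136 / 4.84) = 1.03 in.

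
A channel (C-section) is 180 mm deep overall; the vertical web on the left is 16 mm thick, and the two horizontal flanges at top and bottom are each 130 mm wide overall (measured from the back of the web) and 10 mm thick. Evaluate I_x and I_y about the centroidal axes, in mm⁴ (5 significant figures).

I_x ≈ 2.4268 × 10⁷ mm⁴, I_y ≈ 7.9072 × 10⁶ mm⁴

Break the section into simple shapes (no overlaps), measuring from the bottom-left corner of the bounding box.
Web: 16 × 180, A = 2 880 mm², y = 90 mm, Ī = 7 776 000 mm⁴.
Top flange (beyond web): 114 × 10, A = 1 140 mm², y = 175 mm, Ī = 9 500 mm⁴.
Bottom flange (beyond web): 114 × 10, A = 1 140 mm², y = 5 mm, Ī = 9 500 mm⁴.
By symmetry the centroid is at mid-height, ȳ = 90 mm.
Transfer each piece to the centroidal x-axis using Ī + A·d² with d = y − 90:
  web: d = 0 mm → contributes +7 776 000 mm⁴
  top flange (beyond web): d = 85 mm → contributes +8 246 000 mm⁴
  bottom flange (beyond web): d = -85 mm → contributes +8 246 000 mm⁴
Total I = 24 268 000 mm⁴.
For the y-axis: x̄ = 36.72093 mm.
Repeating about the centroidal y-axis gives I_y = 7 907 238 mm⁴.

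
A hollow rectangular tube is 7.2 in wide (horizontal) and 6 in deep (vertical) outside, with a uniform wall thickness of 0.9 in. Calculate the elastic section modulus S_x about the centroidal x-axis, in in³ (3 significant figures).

Decompose the section into non-overlapping parts with the origin at the bottom-left of its bounding rectangle.
Outer rectangle: 7.2 × 6, A = 43.2 in², y = 3 in, Ī = 129.6 in⁴.
Inner void (subtracted): 5.4 × 4.2, A = 22.68 in², y = 3 in, Ī = 33.34 in⁴.
By symmetry the centroid is at mid-height, ȳ = 3 in.
All pieces are centred on the centroidal x-axis, so I = ΣĪ (holes subtracted) = 96.26 in⁴.
Extreme fibre distance c = 3 in; S = I/c = 32.087 in³.

S_x ≈ 32.1 in³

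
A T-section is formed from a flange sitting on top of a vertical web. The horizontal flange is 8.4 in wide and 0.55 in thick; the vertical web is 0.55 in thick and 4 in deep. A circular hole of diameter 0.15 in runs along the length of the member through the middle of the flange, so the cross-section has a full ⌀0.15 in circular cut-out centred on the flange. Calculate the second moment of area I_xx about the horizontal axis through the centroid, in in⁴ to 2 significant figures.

I_xx ≈ 11 in⁴

Break the section into simple shapes (no overlaps), measuring from the bottom-left corner of the bounding box.
Flange: 8.4 × 0.55, A = 4.62 in², y = 4.275 in, Ī = 0.1165 in⁴.
Web: 0.55 × 4, A = 2.2 in², y = 2 in, Ī = 2.933 in⁴.
Hole (subtracted): ⌀0.15, A = 0.01767 in², y = 4.275 in, Ī = 0.00002485 in⁴.
Centroid: ȳ = ΣA·y / ΣA = 3.539 in.
Transfer each piece to the horizontal axis through the centroid using Ī + A·d² with d = y − 3.539:
  flange: d = 0.7358 in → contributes +2.618 in⁴
  web: d = -1.539 in → contributes +8.146 in⁴
  hole: d = 0.7358 in → contributes −0.009592 in⁴
Total I = 10.75 in⁴.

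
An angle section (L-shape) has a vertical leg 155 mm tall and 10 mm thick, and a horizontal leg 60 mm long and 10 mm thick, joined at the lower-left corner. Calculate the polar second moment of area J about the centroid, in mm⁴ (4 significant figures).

J ≈ 5.552 × 10⁶ mm⁴

Split into non-overlapping primitives; take the origin at the lower-left of the bounding box.
Vertical leg: 10 × 155, A = 1 550 mm², y = 77.5 mm, Ī = 3 103 229 mm⁴.
Horizontal leg (remainder): 50 × 10, A = 500 mm², y = 5 mm, Ī = 4166.67 mm⁴.
Centroid: ȳ = ΣA·y / ΣA = 59.8171 mm.
Transfer each piece to the centroidal x-axis using Ī + A·d² with d = y − 59.8171:
  vertical leg: d = 17.6829 mm → contributes +3 587 892 mm⁴
  horizontal leg (remainder): d = -54.8171 mm → contributes +1 506 622 mm⁴
Total I = 5 094 515 mm⁴.
For the y-axis: x̄ = 12.3171 mm.
Repeating about the centroidal y-axis gives I_y = 457 327 mm⁴.
Polar second moment: J = I_x + I_y = 5 551 842 mm⁴.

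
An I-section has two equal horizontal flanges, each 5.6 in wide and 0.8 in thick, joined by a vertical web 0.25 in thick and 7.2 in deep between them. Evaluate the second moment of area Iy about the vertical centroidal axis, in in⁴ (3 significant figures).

Break the section into simple shapes (no overlaps), measuring from the bottom-left corner of the bounding box.
Bottom flange: 5.6 × 0.8, A = 4.48 in², x = 2.8 in, Ī = 11.708 in⁴.
Web: 0.25 × 7.2, A = 1.8 in², x = 2.8 in, Ī = 0.009375 in⁴.
Top flange: 5.6 × 0.8, A = 4.48 in², x = 2.8 in, Ī = 11.708 in⁴.
By symmetry the centroid is at mid-width, x̄ = 2.8 in.
All pieces are centred on the vertical centroidal axis, so I = ΣĪ = 23.425 in⁴.

Iy ≈ 23.4 in⁴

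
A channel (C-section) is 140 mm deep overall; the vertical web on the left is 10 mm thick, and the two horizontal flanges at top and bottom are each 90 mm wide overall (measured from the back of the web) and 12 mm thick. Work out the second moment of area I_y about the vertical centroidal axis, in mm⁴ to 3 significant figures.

I_y ≈ 2.68 × 10⁶ mm⁴

Decompose the section into non-overlapping parts with the origin at the bottom-left of its bounding rectangle.
Web: 10 × 140, A = 1 400 mm², x = 5 mm, Ī = 11 667 mm⁴.
Top flange (beyond web): 80 × 12, A = 960 mm², x = 50 mm, Ī = 512 000 mm⁴.
Bottom flange (beyond web): 80 × 12, A = 960 mm², x = 50 mm, Ī = 512 000 mm⁴.
Centroid: x̄ = ΣA·x / ΣA = 31.024 mm.
Transfer each piece to the vertical centroidal axis using Ī + A·d² with d = x − 31.024:
  web: d = -26.024 mm → contributes +959 822 mm⁴
  top flange (beyond web): d = 18.976 mm → contributes +857 682 mm⁴
  bottom flange (beyond web): d = 18.976 mm → contributes +857 682 mm⁴
Total I = 2 675 185 mm⁴.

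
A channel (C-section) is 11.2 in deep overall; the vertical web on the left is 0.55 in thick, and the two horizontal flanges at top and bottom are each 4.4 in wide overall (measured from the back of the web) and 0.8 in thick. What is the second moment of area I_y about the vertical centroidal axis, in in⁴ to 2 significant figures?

Split into non-overlapping primitives; take the origin at the lower-left of the bounding box.
Web: 0.55 × 11.2, A = 6.16 in², x = 0.275 in, Ī = 0.1553 in⁴.
Top flange (beyond web): 3.85 × 0.8, A = 3.08 in², x = 2.475 in, Ī = 3.804 in⁴.
Bottom flange (beyond web): 3.85 × 0.8, A = 3.08 in², x = 2.475 in, Ī = 3.804 in⁴.
Centroid: x̄ = ΣA·x / ΣA = 1.375 in.
Transfer each piece to the vertical centroidal axis using Ī + A·d² with d = x − 1.375:
  web: d = -1.1 in → contributes +7.609 in⁴
  top flange (beyond web): d = 1.1 in → contributes +7.531 in⁴
  bottom flange (beyond web): d = 1.1 in → contributes +7.531 in⁴
Total I = 22.67 in⁴.

I_y ≈ 23 in⁴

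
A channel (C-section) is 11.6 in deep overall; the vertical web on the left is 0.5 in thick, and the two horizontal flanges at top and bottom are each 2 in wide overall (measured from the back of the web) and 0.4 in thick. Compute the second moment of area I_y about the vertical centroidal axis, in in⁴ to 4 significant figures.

Split into non-overlapping primitives; take the origin at the lower-left of the bounding box.
Web: 0.5 × 11.6, A = 5.8 in², x = 0.25 in, Ī = 0.120833 in⁴.
Top flange (beyond web): 1.5 × 0.4, A = 0.6 in², x = 1.25 in, Ī = 0.1125 in⁴.
Bottom flange (beyond web): 1.5 × 0.4, A = 0.6 in², x = 1.25 in, Ī = 0.1125 in⁴.
Centroid: x̄ = ΣA·x / ΣA = 0.421429 in.
Transfer each piece to the vertical centroidal axis using Ī + A·d² with d = x − 0.421429:
  web: d = -0.171429 in → contributes +0.291282 in⁴
  top flange (beyond web): d = 0.828571 in → contributes +0.524418 in⁴
  bottom flange (beyond web): d = 0.828571 in → contributes +0.524418 in⁴
Total I = 1.34012 in⁴.

I_y ≈ 1.340 in⁴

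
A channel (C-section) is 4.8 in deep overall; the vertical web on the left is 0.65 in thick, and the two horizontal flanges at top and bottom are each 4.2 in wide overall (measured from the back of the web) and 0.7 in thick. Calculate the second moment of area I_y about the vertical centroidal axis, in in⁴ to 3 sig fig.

Decompose the section into non-overlapping parts with the origin at the bottom-left of its bounding rectangle.
Web: 0.65 × 4.8, A = 3.12 in², x = 0.325 in, Ī = 0.10985 in⁴.
Top flange (beyond web): 3.55 × 0.7, A = 2.485 in², x = 2.425 in, Ī = 2.6098 in⁴.
Bottom flange (beyond web): 3.55 × 0.7, A = 2.485 in², x = 2.425 in, Ī = 2.6098 in⁴.
Centroid: x̄ = ΣA·x / ΣA = 1.6151 in.
Transfer each piece to the vertical centroidal axis using Ī + A·d² with d = x − 1.6151:
  web: d = -1.2901 in → contributes +5.3027 in⁴
  top flange (beyond web): d = 0.80989 in → contributes +4.2397 in⁴
  bottom flange (beyond web): d = 0.80989 in → contributes +4.2397 in⁴
Total I = 13.782 in⁴.

I_y ≈ 13.8 in⁴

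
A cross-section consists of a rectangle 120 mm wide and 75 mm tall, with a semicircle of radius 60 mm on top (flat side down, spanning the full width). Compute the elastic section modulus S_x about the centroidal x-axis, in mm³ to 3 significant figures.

S_x ≈ 2.65 × 10⁵ mm³

Split into non-overlapping primitives; take the origin at the lower-left of the bounding box.
Rectangular body: 120 × 75, A = 9 000 mm², y = 37.5 mm, Ī = 4 218 750 mm⁴.
Semicircular cap: semicircle r = 60, A = 5654.9 mm², y = 100.46 mm, Ī = 1 422 450 mm⁴.
Centroid: ȳ = ΣA·y / ΣA = 61.796 mm.
Transfer each piece to the centroidal x-axis using Ī + A·d² with d = y − 61.796:
  rectangular body: d = -24.296 mm → contributes +9 531 496 mm⁴
  semicircular cap: d = 38.669 mm → contributes +9 877 948 mm⁴
Total I = 19 409 444 mm⁴.
Extreme fibre distance c = 73.204 mm; S = I/c = 265 143 mm³.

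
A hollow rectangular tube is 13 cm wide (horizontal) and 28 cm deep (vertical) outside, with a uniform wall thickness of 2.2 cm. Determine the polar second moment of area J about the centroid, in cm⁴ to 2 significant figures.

Break the section into simple shapes (no overlaps), measuring from the bottom-left corner of the bounding box.
Outer rectangle: 13 × 28, A = 364 cm², y = 14 cm, Ī = 23 781 cm⁴.
Inner void (subtracted): 8.6 × 23.6, A = 203 cm², y = 14 cm, Ī = 9 420 cm⁴.
By symmetry the centroid is at mid-height, ȳ = 14 cm.
All pieces are centred on the centroidal x-axis, so I = ΣĪ (holes subtracted) = 14 361 cm⁴.
Repeating about the centroidal y-axis gives I_y = 3 875 cm⁴.
Polar second moment: J = I_x + I_y = 18 237 cm⁴.

J ≈ 1.8 × 10⁴ cm⁴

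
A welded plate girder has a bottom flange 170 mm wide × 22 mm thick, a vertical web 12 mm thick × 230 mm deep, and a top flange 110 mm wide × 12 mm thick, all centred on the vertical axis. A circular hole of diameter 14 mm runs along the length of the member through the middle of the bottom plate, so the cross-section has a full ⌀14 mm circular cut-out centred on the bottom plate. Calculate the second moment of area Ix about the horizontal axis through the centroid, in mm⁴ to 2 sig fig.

Break the section into simple shapes (no overlaps), measuring from the bottom-left corner of the bounding box.
Bottom plate: 170 × 22, A = 3 740 mm², y = 11 mm, Ī = 150 847 mm⁴.
Web plate: 12 × 230, A = 2 760 mm², y = 137 mm, Ī = 12 167 000 mm⁴.
Top plate: 110 × 12, A = 1 320 mm², y = 258 mm, Ī = 15 840 mm⁴.
Hole (subtracted): ⌀14, A = 153.9 mm², y = 11 mm, Ī = 1 886 mm⁴.
Centroid: ȳ = ΣA·y / ΣA = 98.89 mm.
Transfer each piece to the horizontal axis through the centroid using Ī + A·d² with d = y − 98.89:
  bottom plate: d = -87.89 mm → contributes +29 043 602 mm⁴
  web plate: d = 38.11 mm → contributes +16 174 729 mm⁴
  top plate: d = 159.1 mm → contributes +33 431 316 mm⁴
  hole: d = -87.89 mm → contributes −1 191 109 mm⁴
Total I = 77 458 538 mm⁴.

Ix ≈ 7.7 × 10⁷ mm⁴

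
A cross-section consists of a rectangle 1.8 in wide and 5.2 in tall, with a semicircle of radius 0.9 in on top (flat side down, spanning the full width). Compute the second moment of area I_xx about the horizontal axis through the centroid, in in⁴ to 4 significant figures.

Break the section into simple shapes (no overlaps), measuring from the bottom-left corner of the bounding box.
Rectangular body: 1.8 × 5.2, A = 9.36 in², y = 2.6 in, Ī = 21.0912 in⁴.
Semicircular cap: semicircle r = 0.9, A = 1.27235 in², y = 5.58197 in, Ī = 0.0720115 in⁴.
Centroid: ȳ = ΣA·y / ΣA = 2.95684 in.
Transfer each piece to the horizontal axis through the centroid using Ī + A·d² with d = y − 2.95684:
  rectangular body: d = -0.356845 in → contributes +22.2831 in⁴
  semicircular cap: d = 2.62513 in → contributes +8.84011 in⁴
Total I = 31.1232 in⁴.

I_xx ≈ 31.12 in⁴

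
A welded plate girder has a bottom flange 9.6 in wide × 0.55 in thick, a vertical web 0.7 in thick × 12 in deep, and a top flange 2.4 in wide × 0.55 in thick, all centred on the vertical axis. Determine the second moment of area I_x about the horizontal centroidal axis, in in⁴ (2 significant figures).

I_x ≈ 320 in⁴

Split into non-overlapping primitives; take the origin at the lower-left of the bounding box.
Bottom plate: 9.6 × 0.55, A = 5.28 in², y = 0.275 in, Ī = 0.1331 in⁴.
Web plate: 0.7 × 12, A = 8.4 in², y = 6.55 in, Ī = 100.8 in⁴.
Top plate: 2.4 × 0.55, A = 1.32 in², y = 12.83 in, Ī = 0.03328 in⁴.
Centroid: ȳ = ΣA·y / ΣA = 4.893 in.
Transfer each piece to the horizontal centroidal axis using Ī + A·d² with d = y − 4.893:
  bottom plate: d = -4.618 in → contributes +112.8 in⁴
  web plate: d = 1.657 in → contributes +123.9 in⁴
  top plate: d = 7.932 in → contributes +83.07 in⁴
Total I = 319.7 in⁴.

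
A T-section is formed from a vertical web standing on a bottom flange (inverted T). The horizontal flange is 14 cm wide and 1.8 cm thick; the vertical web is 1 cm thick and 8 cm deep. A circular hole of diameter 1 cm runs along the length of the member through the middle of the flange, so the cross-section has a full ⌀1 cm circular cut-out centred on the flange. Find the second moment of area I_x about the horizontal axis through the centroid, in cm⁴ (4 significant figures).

I_x ≈ 194.1 cm⁴

Treat the section as a set of non-overlapping primitives; coordinates are from the bounding-box lower-left.
Flange: 14 × 1.8, A = 25.2 cm², y = 0.9 cm, Ī = 6.804 cm⁴.
Web: 1 × 8, A = 8 cm², y = 5.8 cm, Ī = 42.6667 cm⁴.
Hole (subtracted): ⌀1, A = 0.785398 cm², y = 0.9 cm, Ī = 0.0490874 cm⁴.
Centroid: ȳ = ΣA·y / ΣA = 2.10933 cm.
Transfer each piece to the horizontal axis through the centroid using Ī + A·d² with d = y − 2.10933:
  flange: d = -1.20933 cm → contributes +43.6586 cm⁴
  web: d = 3.69067 cm → contributes +151.635 cm⁴
  hole: d = -1.20933 cm → contributes −1.19772 cm⁴
Total I = 194.096 cm⁴.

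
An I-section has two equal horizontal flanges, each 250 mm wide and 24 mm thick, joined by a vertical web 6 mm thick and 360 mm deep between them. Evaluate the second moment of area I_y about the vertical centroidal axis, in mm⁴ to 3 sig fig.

Split into non-overlapping primitives; take the origin at the lower-left of the bounding box.
Bottom flange: 250 × 24, A = 6 000 mm², x = 125 mm, Ī = 31 250 000 mm⁴.
Web: 6 × 360, A = 2 160 mm², x = 125 mm, Ī = 6 480 mm⁴.
Top flange: 250 × 24, A = 6 000 mm², x = 125 mm, Ī = 31 250 000 mm⁴.
By symmetry the centroid is at mid-width, x̄ = 125 mm.
All pieces are centred on the vertical centroidal axis, so I = ΣĪ = 62 506 480 mm⁴.

I_y ≈ 6.25 × 10⁷ mm⁴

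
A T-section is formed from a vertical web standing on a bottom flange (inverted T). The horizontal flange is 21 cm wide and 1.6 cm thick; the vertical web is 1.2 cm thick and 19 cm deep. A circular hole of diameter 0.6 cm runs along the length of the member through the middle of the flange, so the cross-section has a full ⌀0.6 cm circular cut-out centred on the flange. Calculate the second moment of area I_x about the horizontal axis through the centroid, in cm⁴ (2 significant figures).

Treat the section as a set of non-overlapping primitives; coordinates are from the bounding-box lower-left.
Flange: 21 × 1.6, A = 33.6 cm², y = 0.8 cm, Ī = 7.168 cm⁴.
Web: 1.2 × 19, A = 22.8 cm², y = 11.1 cm, Ī = 685.9 cm⁴.
Hole (subtracted): ⌀0.6, A = 0.2827 cm², y = 0.8 cm, Ī = 0.006362 cm⁴.
Centroid: ȳ = ΣA·y / ΣA = 4.985 cm.
Transfer each piece to the horizontal axis through the centroid using Ī + A·d² with d = y − 4.985:
  flange: d = -4.185 cm → contributes +595.6 cm⁴
  web: d = 6.115 cm → contributes +1 539 cm⁴
  hole: d = -4.185 cm → contributes −4.958 cm⁴
Total I = 2 129 cm⁴.

I_x ≈ 2100 cm⁴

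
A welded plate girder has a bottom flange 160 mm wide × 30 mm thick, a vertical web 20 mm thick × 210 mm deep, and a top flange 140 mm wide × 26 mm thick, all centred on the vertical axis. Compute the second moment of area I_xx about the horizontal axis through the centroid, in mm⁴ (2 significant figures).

Treat the section as a set of non-overlapping primitives; coordinates are from the bounding-box lower-left.
Bottom plate: 160 × 30, A = 4 800 mm², y = 15 mm, Ī = 360 000 mm⁴.
Web plate: 20 × 210, A = 4 200 mm², y = 135 mm, Ī = 15 435 000 mm⁴.
Top plate: 140 × 26, A = 3 640 mm², y = 253 mm, Ī = 205 053 mm⁴.
Centroid: ȳ = ΣA·y / ΣA = 123.4 mm.
Transfer each piece to the horizontal axis through the centroid using Ī + A·d² with d = y − 123.4:
  bottom plate: d = -108.4 mm → contributes +56 774 544 mm⁴
  web plate: d = 11.59 mm → contributes +15 999 042 mm⁴
  top plate: d = 129.6 mm → contributes +61 332 328 mm⁴
Total I = 134 105 914 mm⁴.

I_xx ≈ 1.3 × 10⁸ mm⁴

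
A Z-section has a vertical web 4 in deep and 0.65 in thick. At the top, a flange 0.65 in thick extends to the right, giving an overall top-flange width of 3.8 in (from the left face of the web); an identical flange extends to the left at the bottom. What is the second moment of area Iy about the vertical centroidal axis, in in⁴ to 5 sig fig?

Iy ≈ 18.261 in⁴

Break the section into simple shapes (no overlaps), measuring from the bottom-left corner of the bounding box.
Web: 0.65 × 4, A = 2.6 in², x = 3.475 in, Ī = 0.09154167 in⁴.
Top flange (beyond web): 3.15 × 0.65, A = 2.0475 in², x = 5.375 in, Ī = 1.693027 in⁴.
Bottom flange (beyond web): 3.15 × 0.65, A = 2.0475 in², x = 1.575 in, Ī = 1.693027 in⁴.
Centroid: x̄ = ΣA·x / ΣA = 3.475 in.
Transfer each piece to the vertical centroidal axis using Ī + A·d² with d = x − 3.475:
  web: d = 0 in → contributes +0.09154167 in⁴
  top flange (beyond web): d = 1.9 in → contributes +9.084502 in⁴
  bottom flange (beyond web): d = -1.9 in → contributes +9.084502 in⁴
Total I = 18.26054 in⁴.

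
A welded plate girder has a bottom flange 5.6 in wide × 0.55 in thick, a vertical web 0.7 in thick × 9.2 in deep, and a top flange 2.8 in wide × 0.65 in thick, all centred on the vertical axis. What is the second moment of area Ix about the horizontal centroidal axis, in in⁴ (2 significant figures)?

Break the section into simple shapes (no overlaps), measuring from the bottom-left corner of the bounding box.
Bottom plate: 5.6 × 0.55, A = 3.08 in², y = 0.275 in, Ī = 0.07764 in⁴.
Web plate: 0.7 × 9.2, A = 6.44 in², y = 5.15 in, Ī = 45.42 in⁴.
Top plate: 2.8 × 0.65, A = 1.82 in², y = 10.08 in, Ī = 0.06408 in⁴.
Centroid: ȳ = ΣA·y / ΣA = 4.616 in.
Transfer each piece to the horizontal centroidal axis using Ī + A·d² with d = y − 4.616:
  bottom plate: d = -4.341 in → contributes +58.13 in⁴
  web plate: d = 0.5336 in → contributes +47.26 in⁴
  top plate: d = 5.459 in → contributes +54.29 in⁴
Total I = 159.7 in⁴.

Ix ≈ 160 in⁴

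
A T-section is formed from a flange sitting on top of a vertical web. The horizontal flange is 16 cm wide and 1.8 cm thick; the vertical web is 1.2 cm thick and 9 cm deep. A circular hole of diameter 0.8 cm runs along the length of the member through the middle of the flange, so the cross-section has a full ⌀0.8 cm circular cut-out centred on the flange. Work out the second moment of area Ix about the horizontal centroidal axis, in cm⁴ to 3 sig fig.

Break the section into simple shapes (no overlaps), measuring from the bottom-left corner of the bounding box.
Flange: 16 × 1.8, A = 28.8 cm², y = 9.9 cm, Ī = 7.776 cm⁴.
Web: 1.2 × 9, A = 10.8 cm², y = 4.5 cm, Ī = 72.9 cm⁴.
Hole (subtracted): ⌀0.8, A = 0.50265 cm², y = 9.9 cm, Ī = 0.020106 cm⁴.
Centroid: ȳ = ΣA·y / ΣA = 8.4083 cm.
Transfer each piece to the horizontal centroidal axis using Ī + A·d² with d = y − 8.4083:
  flange: d = 1.4917 cm → contributes +71.858 cm⁴
  web: d = -3.9083 cm → contributes +237.87 cm⁴
  hole: d = 1.4917 cm → contributes −1.1385 cm⁴
Total I = 308.59 cm⁴.

Ix ≈ 309 cm⁴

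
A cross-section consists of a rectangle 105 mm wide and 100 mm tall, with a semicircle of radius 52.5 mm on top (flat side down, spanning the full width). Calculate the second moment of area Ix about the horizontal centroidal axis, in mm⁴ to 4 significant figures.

Decompose the section into non-overlapping parts with the origin at the bottom-left of its bounding rectangle.
Rectangular body: 105 × 100, A = 10 500 mm², y = 50 mm, Ī = 8 750 000 mm⁴.
Semicircular cap: semicircle r = 52.5, A = 4329.51 mm², y = 122.282 mm, Ī = 833 814 mm⁴.
Centroid: ȳ = ΣA·y / ΣA = 71.1028 mm.
Transfer each piece to the horizontal centroidal axis using Ī + A·d² with d = y − 71.1028:
  rectangular body: d = -21.1028 mm → contributes +13 425 945 mm⁴
  semicircular cap: d = 51.1789 mm → contributes +12 174 002 mm⁴
Total I = 25 599 948 mm⁴.

Ix ≈ 2.560 × 10⁷ mm⁴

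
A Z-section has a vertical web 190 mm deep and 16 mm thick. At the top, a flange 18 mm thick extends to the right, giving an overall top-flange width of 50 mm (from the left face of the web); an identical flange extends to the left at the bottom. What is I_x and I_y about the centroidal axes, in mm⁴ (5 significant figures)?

I_x ≈ 1.8231 × 10⁷ mm⁴, I_y ≈ 9.4777 × 10⁵ mm⁴

Split into non-overlapping primitives; take the origin at the lower-left of the bounding box.
Web: 16 × 190, A = 3 040 mm², y = 95 mm, Ī = 9 145 333 mm⁴.
Top flange (beyond web): 34 × 18, A = 612 mm², y = 181 mm, Ī = 16 524 mm⁴.
Bottom flange (beyond web): 34 × 18, A = 612 mm², y = 9 mm, Ī = 16 524 mm⁴.
Centroid: ȳ = ΣA·y / ΣA = 95 mm.
Transfer each piece to the centroidal x-axis using Ī + A·d² with d = y − 95:
  web: d = 0 mm → contributes +9 145 333 mm⁴
  top flange (beyond web): d = 86 mm → contributes +4 542 876 mm⁴
  bottom flange (beyond web): d = -86 mm → contributes +4 542 876 mm⁴
Total I = 18 231 085 mm⁴.
For the y-axis: x̄ = 42 mm.
Repeating about the centroidal y-axis gives I_y = 947765.3 mm⁴.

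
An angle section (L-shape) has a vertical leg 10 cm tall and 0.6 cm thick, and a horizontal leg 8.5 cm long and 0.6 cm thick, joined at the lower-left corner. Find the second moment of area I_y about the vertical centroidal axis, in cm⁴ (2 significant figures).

I_y ≈ 73 cm⁴

Break the section into simple shapes (no overlaps), measuring from the bottom-left corner of the bounding box.
Vertical leg: 0.6 × 10, A = 6 cm², x = 0.3 cm, Ī = 0.18 cm⁴.
Horizontal leg (remainder): 7.9 × 0.6, A = 4.74 cm², x = 4.55 cm, Ī = 24.65 cm⁴.
Centroid: x̄ = ΣA·x / ΣA = 2.176 cm.
Transfer each piece to the vertical centroidal axis using Ī + A·d² with d = x − 2.176:
  vertical leg: d = -1.876 cm → contributes +21.29 cm⁴
  horizontal leg (remainder): d = 2.374 cm → contributes +51.37 cm⁴
Total I = 72.66 cm⁴.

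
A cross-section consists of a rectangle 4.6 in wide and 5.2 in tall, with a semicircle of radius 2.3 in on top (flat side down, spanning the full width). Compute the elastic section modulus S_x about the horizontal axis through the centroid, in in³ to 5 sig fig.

Treat the section as a set of non-overlapping primitives; coordinates are from the bounding-box lower-left.
Rectangular body: 4.6 × 5.2, A = 23.92 in², y = 2.6 in, Ī = 53.89973 in⁴.
Semicircular cap: semicircle r = 2.3, A = 8.309513 in², y = 6.17615 in, Ī = 3.07145 in⁴.
Centroid: ȳ = ΣA·y / ΣA = 3.522014 in.
Transfer each piece to the horizontal axis through the centroid using Ī + A·d² with d = y − 3.522014:
  rectangular body: d = -0.9220141 in → contributes +74.23437 in⁴
  semicircular cap: d = 2.654136 in → contributes +61.6073 in⁴
Total I = 135.8417 in⁴.
Extreme fibre distance c = 3.977986 in; S = I/c = 34.14835 in³.

S_x ≈ 34.148 in³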